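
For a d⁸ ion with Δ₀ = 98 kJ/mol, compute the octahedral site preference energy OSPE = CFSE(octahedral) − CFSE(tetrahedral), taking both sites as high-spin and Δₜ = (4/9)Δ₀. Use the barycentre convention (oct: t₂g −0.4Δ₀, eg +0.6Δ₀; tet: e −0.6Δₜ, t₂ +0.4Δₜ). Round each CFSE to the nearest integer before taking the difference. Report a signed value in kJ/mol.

-83

In an octahedral site d⁸ (HS) is t₂g⁶ eg², giving CFSE(oct) = -1.2Δ₀ = -118 kJ/mol.
In a tetrahedral site the filling is e⁴ t₂⁴: CFSE(tet) = -0.8Δₜ = -0.8 × (4/9)(98) = -35 kJ/mol.
OSPE = CFSE(oct) − CFSE(tet) = -118 − (-35) = -83 kJ/mol.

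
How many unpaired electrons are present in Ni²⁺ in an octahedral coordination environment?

2

Ni is in group 10, so Ni²⁺ is d⁸ (10 − 2 = 8).
Configuration: t₂g⁶ eg², giving 2 unpaired electrons.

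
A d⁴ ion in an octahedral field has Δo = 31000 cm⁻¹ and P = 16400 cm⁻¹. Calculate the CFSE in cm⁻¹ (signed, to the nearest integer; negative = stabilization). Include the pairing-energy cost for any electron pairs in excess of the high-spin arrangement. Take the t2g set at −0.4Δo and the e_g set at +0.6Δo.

-33200

Since Δo = 31000 cm⁻¹ > P = 16400 cm⁻¹, the complex adopts the low-spin configuration.
Configuration: t2g^4 e_g^0.
Orbital CFSE = -1.6Δo = -1.6 × 31000 = -49600 cm⁻¹.
Excess pairs vs high-spin: 1 − 0 = 1; pairing cost = +16400 cm⁻¹.
Net CFSE = -49600 + 16400 = -33200 cm⁻¹.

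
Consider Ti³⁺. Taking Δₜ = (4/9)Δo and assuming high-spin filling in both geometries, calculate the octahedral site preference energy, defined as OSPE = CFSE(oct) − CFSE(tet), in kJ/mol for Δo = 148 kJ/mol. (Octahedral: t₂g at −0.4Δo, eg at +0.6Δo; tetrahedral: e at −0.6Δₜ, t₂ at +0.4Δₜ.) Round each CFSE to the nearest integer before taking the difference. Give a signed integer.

Ti sits in group 4; removing 3 electrons leaves Ti³⁺ with 4 − 3 = 1 d electrons.
Octahedral (high-spin): t₂g¹ eg⁰, CFSE = 1(−0.4) + 0(+0.6) = -0.4Δo = -0.4 × 148 = -59 kJ/mol.
In a tetrahedral site the filling is e¹ t₂⁰: CFSE(tet) = -0.6Δₜ = -0.6 × (4/9)(148) = -39 kJ/mol.
OSPE = -59 − (-39) = -20 kJ/mol.

-20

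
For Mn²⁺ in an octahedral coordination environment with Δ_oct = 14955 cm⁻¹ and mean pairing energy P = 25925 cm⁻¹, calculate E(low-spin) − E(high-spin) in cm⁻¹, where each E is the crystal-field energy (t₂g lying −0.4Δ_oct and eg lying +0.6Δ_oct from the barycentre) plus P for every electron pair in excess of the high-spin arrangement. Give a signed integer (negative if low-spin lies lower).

21940

Group 7 minus oxidation state +2 gives a d⁵ configuration for Mn²⁺.
In the high-spin limit (t₂g³ eg²) the orbital term is 0.0Δ_oct = 0 cm⁻¹, with no excess pairing.
For low-spin the configuration is t₂g⁵ eg⁰: orbital energy -2.0 × 14955 = -29910 cm⁻¹, and 2 additional pairs relative to high-spin add 51850 cm⁻¹, giving 21940 cm⁻¹.
Thus E(LS) − E(HS) = 21940 cm⁻¹.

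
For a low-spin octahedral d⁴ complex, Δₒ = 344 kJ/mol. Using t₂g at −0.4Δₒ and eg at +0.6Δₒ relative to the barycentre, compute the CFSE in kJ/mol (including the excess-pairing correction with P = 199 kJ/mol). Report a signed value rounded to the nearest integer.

-351

The d⁴ electrons fill as t₂g⁴ eg⁰.
CFSE(orbital) = 4×(-0.4Δₒ) + 0×(0.6Δₒ) = -1.6Δₒ; with Δₒ = 344 kJ/mol that is -550 kJ/mol.
High-spin d⁴ would be t₂g³ eg¹ with 0 pairs; low-spin has 1, so 1 excess pair costs +1P = +199 kJ/mol.
Net CFSE = -550 + 199 = -351 kJ/mol.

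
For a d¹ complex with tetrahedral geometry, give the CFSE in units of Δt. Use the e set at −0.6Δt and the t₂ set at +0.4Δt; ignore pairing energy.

Tetrahedral fields are weak (Δₜ ≈ 4/9 Δₒ), so electrons fill high-spin.
Configuration: e¹ t₂⁰.
CFSE = 1(-0.6Δt) + 0(0.4Δt) = -0.6Δt + 0.0Δt = -0.6Δt.

-0.6 Δt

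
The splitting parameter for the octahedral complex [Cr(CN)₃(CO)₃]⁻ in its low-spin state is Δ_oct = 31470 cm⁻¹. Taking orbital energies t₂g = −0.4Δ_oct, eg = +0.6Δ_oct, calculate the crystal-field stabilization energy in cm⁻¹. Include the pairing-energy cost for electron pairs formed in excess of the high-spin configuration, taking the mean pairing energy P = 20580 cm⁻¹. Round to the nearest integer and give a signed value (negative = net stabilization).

Ligand charges: 3×(-1) from CN⁻ and 3×(+0) from CO sum to -3; with overall charge -1, Cr is +2.
Group 6 minus oxidation state +2 gives a d⁴ configuration for Cr²⁺.
Electron filling gives t₂g⁴ eg⁰.
Orbital CFSE = 4(-0.4) + 0(0.6) = -1.6Δ_oct = -1.6 × 31470 = -50352 cm⁻¹.
Pairing penalty: 1 pair vs 0 in the high-spin reference → 1 extra × P = 20580 cm⁻¹.
Net CFSE = -50352 + 20580 = -29772 cm⁻¹.

-29772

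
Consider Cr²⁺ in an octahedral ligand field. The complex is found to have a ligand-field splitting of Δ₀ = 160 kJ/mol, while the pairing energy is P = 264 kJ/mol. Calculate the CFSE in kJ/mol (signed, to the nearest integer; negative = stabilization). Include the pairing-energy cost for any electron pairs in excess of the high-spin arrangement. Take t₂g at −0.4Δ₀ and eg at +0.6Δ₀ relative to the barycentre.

Cr²⁺: group 6, so d-count = 6 − 2 = 4.
Here Δ₀ < P (160 < 264), so the high-spin state is favoured.
Configuration: t₂g³ eg¹.
Orbital CFSE = -0.6Δ₀ = -0.6 × 160 = -96 kJ/mol.
High-spin has no excess pairs, so no pairing correction applies.

-96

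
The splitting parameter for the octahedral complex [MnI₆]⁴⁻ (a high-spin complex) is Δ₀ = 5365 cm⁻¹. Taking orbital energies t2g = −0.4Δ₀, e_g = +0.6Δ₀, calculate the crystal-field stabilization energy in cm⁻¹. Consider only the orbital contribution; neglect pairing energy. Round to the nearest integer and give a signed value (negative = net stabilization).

0

Each I⁻ contributes -1; 6 × (-1) = -6. With overall charge -4, Mn is in the +2 oxidation state.
Mn is in group 7, so Mn²⁺ is d⁵ (7 − 2 = 5).
The d⁵ electrons fill as t2g^3 e_g^2.
Orbital CFSE = 3(-0.4) + 2(0.6) = 0.0Δ₀ = 0.0 × 5365 = 0 cm⁻¹.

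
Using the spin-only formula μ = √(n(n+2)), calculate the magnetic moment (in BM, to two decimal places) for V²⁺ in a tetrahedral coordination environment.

V is in group 5, so V²⁺ is d³ (5 − 2 = 3).
Tetrahedral splitting is small, so the complex is high-spin.
Configuration: e² t₂¹ → 3 unpaired electrons.
μ(spin-only) = √[3(3+2)] = √15 ≈ 3.87 BM.

3.87 BM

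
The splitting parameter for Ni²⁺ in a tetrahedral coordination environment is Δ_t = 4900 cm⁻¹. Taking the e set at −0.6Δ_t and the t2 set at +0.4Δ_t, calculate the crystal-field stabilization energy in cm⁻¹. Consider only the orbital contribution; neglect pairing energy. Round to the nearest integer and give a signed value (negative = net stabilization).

-3920

Ni sits in group 10; removing 2 electrons leaves Ni²⁺ with 10 − 2 = 8 d electrons.
Tetrahedral splitting is small, so the complex is high-spin.
Configuration: e^4 t2^4.
Orbital CFSE = 4(-0.6) + 4(0.4) = -0.8Δ_t = -0.8 × 4900 = -3920 cm⁻¹.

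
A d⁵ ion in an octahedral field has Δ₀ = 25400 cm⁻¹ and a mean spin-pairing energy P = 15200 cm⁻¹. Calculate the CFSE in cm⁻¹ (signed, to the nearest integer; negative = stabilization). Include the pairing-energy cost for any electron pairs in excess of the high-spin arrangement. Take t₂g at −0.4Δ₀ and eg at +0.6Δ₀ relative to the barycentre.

-20400

Since Δ₀ = 25400 cm⁻¹ > P = 15200 cm⁻¹, the complex adopts the low-spin configuration.
Filling d⁵ accordingly: t₂g⁵ eg⁰.
Orbital CFSE = -2.0Δ₀ = -2.0 × 25400 = -50800 cm⁻¹.
Excess pairs vs high-spin: 2 − 0 = 2; pairing cost = +30400 cm⁻¹.
Net CFSE = -50800 + 30400 = -20400 cm⁻¹.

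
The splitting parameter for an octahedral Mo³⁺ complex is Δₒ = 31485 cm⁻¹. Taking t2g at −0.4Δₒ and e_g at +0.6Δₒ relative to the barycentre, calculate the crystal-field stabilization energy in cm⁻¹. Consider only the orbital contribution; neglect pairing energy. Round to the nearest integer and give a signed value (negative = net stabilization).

Mo is in group 6, so Mo³⁺ is d³ (6 − 3 = 3).
Electron filling gives t2g^3 e_g^0.
The orbital stabilization is -1.2Δₒ = -1.2 × 31485 = -37782 cm⁻¹.

-37782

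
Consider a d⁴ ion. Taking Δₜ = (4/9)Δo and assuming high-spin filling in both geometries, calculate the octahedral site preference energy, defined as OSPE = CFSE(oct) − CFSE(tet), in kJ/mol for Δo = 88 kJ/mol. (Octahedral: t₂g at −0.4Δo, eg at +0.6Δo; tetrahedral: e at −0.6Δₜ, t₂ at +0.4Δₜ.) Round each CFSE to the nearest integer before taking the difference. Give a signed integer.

-37

In an octahedral site d⁴ (HS) is t₂g³ eg¹, giving CFSE(oct) = -0.6Δo = -53 kJ/mol.
Tetrahedral e² t₂² gives -0.4Δₜ = -0.4 × (4/9) × 88 = -16 kJ/mol.
OSPE = -53 − (-16) = -37 kJ/mol.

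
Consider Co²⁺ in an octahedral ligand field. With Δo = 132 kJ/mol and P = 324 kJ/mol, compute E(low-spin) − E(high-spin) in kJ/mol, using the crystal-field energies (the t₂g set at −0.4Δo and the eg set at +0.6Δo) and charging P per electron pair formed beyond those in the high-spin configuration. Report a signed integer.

192

Co sits in group 9; removing 2 electrons leaves Co²⁺ with 9 − 2 = 7 d electrons.
High-spin d⁷ fills as t₂g⁵ eg² with CFSE 5(−0.4) + 2(+0.6) = -0.8Δo = -106 kJ/mol.
For low-spin the configuration is t₂g⁶ eg¹: orbital energy -1.8 × 132 = -238 kJ/mol, and 1 additional pair relative to high-spin adds 324 kJ/mol, giving 86 kJ/mol.
The difference is 86 − (-106) = 192 kJ/mol, so high-spin lies lower.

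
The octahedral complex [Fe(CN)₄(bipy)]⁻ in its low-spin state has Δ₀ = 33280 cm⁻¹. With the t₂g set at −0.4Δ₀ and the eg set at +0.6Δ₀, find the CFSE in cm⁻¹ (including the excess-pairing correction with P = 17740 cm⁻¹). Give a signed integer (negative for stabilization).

-31080

Ligand charges: 4×(-1) from CN⁻ and 1×(+0) from bipy sum to -4; with overall charge -1, Fe is +3.
Group 8 minus oxidation state +3 gives a d⁵ configuration for Fe³⁺.
Configuration: t₂g⁵ eg⁰.
Orbital CFSE = 5(-0.4) + 0(0.6) = -2.0Δ₀ = -2.0 × 33280 = -66560 cm⁻¹.
High-spin d⁵ would be t₂g³ eg² with 0 pairs; low-spin has 2, so 2 excess pairs cost +2P = +35480 cm⁻¹.
Net CFSE = -66560 + 35480 = -31080 cm⁻¹.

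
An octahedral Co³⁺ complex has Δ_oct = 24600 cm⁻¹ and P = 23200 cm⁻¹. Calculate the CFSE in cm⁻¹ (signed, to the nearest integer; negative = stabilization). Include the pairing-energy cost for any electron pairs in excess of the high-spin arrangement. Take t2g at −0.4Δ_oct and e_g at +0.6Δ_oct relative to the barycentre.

-12640

Co is in group 9, so Co³⁺ is d⁶ (9 − 3 = 6).
Here Δ_oct > P (24600 > 23200), so the low-spin state is favoured.
Filling d⁶ accordingly: t2g^6 e_g^0.
Orbital CFSE = -2.4Δ_oct = -2.4 × 24600 = -59040 cm⁻¹.
Excess pairs vs high-spin: 3 − 1 = 2; pairing cost = +46400 cm⁻¹.
Net CFSE = -59040 + 46400 = -12640 cm⁻¹.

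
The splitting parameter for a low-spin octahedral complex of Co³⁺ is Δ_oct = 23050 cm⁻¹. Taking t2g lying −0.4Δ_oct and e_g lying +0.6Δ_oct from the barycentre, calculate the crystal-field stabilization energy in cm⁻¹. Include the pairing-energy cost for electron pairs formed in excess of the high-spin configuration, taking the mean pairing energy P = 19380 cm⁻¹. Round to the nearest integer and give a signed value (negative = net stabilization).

-16560

Group 9 minus oxidation state +3 gives a d⁶ configuration for Co³⁺.
The d⁶ electrons fill as t2g^6 e_g^0.
The orbital stabilization is -2.4Δ_oct = -2.4 × 23050 = -55320 cm⁻¹.
Pairing penalty: 3 pairs vs 1 in the high-spin reference → 2 extra × P = 38760 cm⁻¹.
Net CFSE = -55320 + 38760 = -16560 cm⁻¹.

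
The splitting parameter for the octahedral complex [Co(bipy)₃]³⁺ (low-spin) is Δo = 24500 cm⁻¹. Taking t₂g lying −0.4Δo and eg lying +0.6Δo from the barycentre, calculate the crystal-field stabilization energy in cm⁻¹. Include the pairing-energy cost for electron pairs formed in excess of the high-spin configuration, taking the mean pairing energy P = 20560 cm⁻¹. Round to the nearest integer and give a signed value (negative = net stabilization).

bipy is neutral, so the +3 overall charge sits on Co: oxidation state +3.
Group 9 minus oxidation state +3 gives a d⁶ configuration for Co³⁺.
The d⁶ electrons fill as t₂g⁶ eg⁰.
Orbital CFSE = 6(-0.4) + 0(0.6) = -2.4Δo = -2.4 × 24500 = -58800 cm⁻¹.
Pairing penalty: 3 pairs vs 1 in the high-spin reference → 2 extra × P = 41120 cm⁻¹.
Net CFSE = -58800 + 41120 = -17680 cm⁻¹.

-17680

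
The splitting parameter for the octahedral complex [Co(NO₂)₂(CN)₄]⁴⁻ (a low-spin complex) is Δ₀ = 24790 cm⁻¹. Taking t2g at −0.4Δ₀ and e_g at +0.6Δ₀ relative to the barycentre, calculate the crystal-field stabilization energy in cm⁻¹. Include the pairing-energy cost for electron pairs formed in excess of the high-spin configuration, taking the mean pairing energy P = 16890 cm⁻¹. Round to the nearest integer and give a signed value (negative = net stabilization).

Ligand charges: 2×(-1) from NO₂⁻ and 4×(-1) from CN⁻ sum to -6; with overall charge -4, Co is +2.
Co sits in group 9; removing 2 electrons leaves Co²⁺ with 9 − 2 = 7 d electrons.
Configuration: t2g^6 e_g^1.
CFSE(orbital) = 6×(-0.4Δ₀) + 1×(0.6Δ₀) = -1.8Δ₀; with Δ₀ = 24790 cm⁻¹ that is -44622 cm⁻¹.
Pairing penalty: 3 pairs vs 2 in the high-spin reference → 1 extra × P = 16890 cm⁻¹.
Net CFSE = -44622 + 16890 = -27732 cm⁻¹.

-27732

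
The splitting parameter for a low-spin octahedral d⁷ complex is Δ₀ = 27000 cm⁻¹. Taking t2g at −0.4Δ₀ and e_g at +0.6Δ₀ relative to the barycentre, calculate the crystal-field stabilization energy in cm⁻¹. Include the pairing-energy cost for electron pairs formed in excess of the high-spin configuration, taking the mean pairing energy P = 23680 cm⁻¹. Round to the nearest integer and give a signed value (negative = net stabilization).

-24920

Electron filling gives t2g^6 e_g^1.
CFSE(orbital) = 6×(-0.4Δ₀) + 1×(0.6Δ₀) = -1.8Δ₀; with Δ₀ = 27000 cm⁻¹ that is -48600 cm⁻¹.
Relative to high-spin t2g^5 e_g^2 (2 paired), the low-spin configuration has 1 additional pair, contributing +1 × 23680 = +23680 cm⁻¹.
Net CFSE = -48600 + 23680 = -24920 cm⁻¹.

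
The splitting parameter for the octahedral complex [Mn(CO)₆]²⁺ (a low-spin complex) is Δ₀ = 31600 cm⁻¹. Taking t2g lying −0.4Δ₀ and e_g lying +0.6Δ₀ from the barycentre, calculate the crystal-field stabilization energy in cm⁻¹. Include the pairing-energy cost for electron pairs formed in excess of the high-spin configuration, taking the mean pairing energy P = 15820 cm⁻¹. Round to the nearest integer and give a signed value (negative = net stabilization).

-31560

CO is neutral, so the +2 overall charge sits on Mn: oxidation state +2.
Group 7 minus oxidation state +2 gives a d⁵ configuration for Mn²⁺.
Electron filling gives t2g^5 e_g^0.
Orbital CFSE = 5(-0.4) + 0(0.6) = -2.0Δ₀ = -2.0 × 31600 = -63200 cm⁻¹.
Relative to high-spin t2g^3 e_g^2 (0 paired), the low-spin configuration has 2 additional pairs, contributing +2 × 15820 = +31640 cm⁻¹.
Overall CFSE = -63200 + 31640 = -31560 cm⁻¹.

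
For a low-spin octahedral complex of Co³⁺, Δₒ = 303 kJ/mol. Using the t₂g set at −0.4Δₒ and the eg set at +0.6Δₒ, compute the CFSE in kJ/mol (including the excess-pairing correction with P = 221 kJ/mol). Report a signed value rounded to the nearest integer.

Co sits in group 9; removing 3 electrons leaves Co³⁺ with 9 − 3 = 6 d electrons.
The d⁶ electrons fill as t₂g⁶ eg⁰.
The orbital stabilization is -2.4Δₒ = -2.4 × 303 = -727 kJ/mol.
High-spin d⁶ would be t₂g⁴ eg² with 1 pair; low-spin has 3, so 2 excess pairs cost +2P = +442 kJ/mol.
Net CFSE = -727 + 442 = -285 kJ/mol.

-285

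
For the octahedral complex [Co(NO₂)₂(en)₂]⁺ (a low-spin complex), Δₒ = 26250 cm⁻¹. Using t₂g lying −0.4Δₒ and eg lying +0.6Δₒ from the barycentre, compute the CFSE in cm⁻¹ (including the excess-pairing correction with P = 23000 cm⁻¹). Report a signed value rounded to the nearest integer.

-17000

Ligand charges: 2×(-1) from NO₂⁻ and 2×(+0) from en sum to -2; with overall charge +1, Co is +3.
Co is in group 9, so Co³⁺ is d⁶ (9 − 3 = 6).
Electron filling gives t₂g⁶ eg⁰.
Orbital CFSE = 6(-0.4) + 0(0.6) = -2.4Δₒ = -2.4 × 26250 = -63000 cm⁻¹.
Relative to high-spin t₂g⁴ eg² (1 paired), the low-spin configuration has 2 additional pairs, contributing +2 × 23000 = +46000 cm⁻¹.
Net CFSE = -63000 + 46000 = -17000 cm⁻¹.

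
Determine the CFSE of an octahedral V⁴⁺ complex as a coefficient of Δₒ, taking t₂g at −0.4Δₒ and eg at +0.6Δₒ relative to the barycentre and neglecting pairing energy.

-0.4 Δₒ

V⁴⁺: group 5, so d-count = 5 − 4 = 1.
Configuration: t₂g¹ eg⁰.
CFSE = 1(-0.4Δₒ) + 0(0.6Δₒ) = -0.4Δₒ + 0.0Δₒ = -0.4Δₒ.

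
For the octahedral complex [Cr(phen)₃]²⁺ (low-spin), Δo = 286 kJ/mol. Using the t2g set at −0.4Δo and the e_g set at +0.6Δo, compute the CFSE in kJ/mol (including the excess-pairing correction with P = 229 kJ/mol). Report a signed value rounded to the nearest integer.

-229

phen is neutral, so the +2 overall charge sits on Cr: oxidation state +2.
Cr is in group 6, so Cr²⁺ is d⁴ (6 − 2 = 4).
Configuration: t2g^4 e_g^0.
Orbital CFSE = 4(-0.4) + 0(0.6) = -1.6Δo = -1.6 × 286 = -458 kJ/mol.
High-spin d⁴ would be t2g^3 e_g^1 with 0 pairs; low-spin has 1, so 1 excess pair costs +1P = +229 kJ/mol.
Combining: -458 + 229 = -229 kJ/mol.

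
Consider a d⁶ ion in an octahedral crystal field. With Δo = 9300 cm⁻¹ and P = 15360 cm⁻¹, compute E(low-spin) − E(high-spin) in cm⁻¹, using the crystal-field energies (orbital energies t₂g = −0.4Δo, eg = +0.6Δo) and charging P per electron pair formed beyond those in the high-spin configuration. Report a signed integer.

In the high-spin limit (t₂g⁴ eg²) the orbital term is -0.4Δo = -3720 cm⁻¹, with no excess pairing.
Low-spin: t₂g⁶ eg⁰, orbital CFSE = -2.4Δo = -22320 cm⁻¹; plus 2 excess pairs × P = +30720 cm⁻¹; total 8400 cm⁻¹.
The difference is 8400 − (-3720) = 12120 cm⁻¹, so high-spin lies lower.

12120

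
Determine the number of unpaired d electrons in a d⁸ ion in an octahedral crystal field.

2

Configuration: t₂g⁶ eg², giving 2 unpaired electrons.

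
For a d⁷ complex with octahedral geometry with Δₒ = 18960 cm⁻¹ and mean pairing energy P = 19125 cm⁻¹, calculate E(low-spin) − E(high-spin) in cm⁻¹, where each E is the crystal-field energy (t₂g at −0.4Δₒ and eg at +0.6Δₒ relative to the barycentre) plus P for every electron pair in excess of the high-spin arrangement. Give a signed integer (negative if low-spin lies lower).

High-spin d⁷ fills as t₂g⁵ eg² with CFSE 5(−0.4) + 2(+0.6) = -0.8Δₒ = -15168 cm⁻¹.
For low-spin the configuration is t₂g⁶ eg¹: orbital energy -1.8 × 18960 = -34128 cm⁻¹, and 1 additional pair relative to high-spin adds 19125 cm⁻¹, giving -15003 cm⁻¹.
Thus E(LS) − E(HS) = 165 cm⁻¹.

165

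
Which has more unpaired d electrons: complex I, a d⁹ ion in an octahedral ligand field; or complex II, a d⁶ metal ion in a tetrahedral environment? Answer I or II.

I: t₂g⁶ eg³ → 1 unpaired.
II: Tetrahedral splitting is small, so the complex is high-spin; e^3 t2^3 → 4 unpaired.
So II has more unpaired electrons.

II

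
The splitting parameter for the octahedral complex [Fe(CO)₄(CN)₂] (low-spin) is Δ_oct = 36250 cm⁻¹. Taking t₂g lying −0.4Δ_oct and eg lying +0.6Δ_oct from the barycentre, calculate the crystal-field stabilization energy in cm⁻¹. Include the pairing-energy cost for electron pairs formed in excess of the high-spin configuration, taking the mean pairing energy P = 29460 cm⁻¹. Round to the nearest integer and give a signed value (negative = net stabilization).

-28080

Ligand charges: 4×(+0) from CO and 2×(-1) from CN⁻ sum to -2; with overall charge +0, Fe is +2.
Group 8 minus oxidation state +2 gives a d⁶ configuration for Fe²⁺.
The d⁶ electrons fill as t₂g⁶ eg⁰.
Orbital CFSE = 6(-0.4) + 0(0.6) = -2.4Δ_oct = -2.4 × 36250 = -87000 cm⁻¹.
High-spin d⁶ would be t₂g⁴ eg² with 1 pair; low-spin has 3, so 2 excess pairs cost +2P = +58920 cm⁻¹.
Combining: -87000 + 58920 = -28080 cm⁻¹.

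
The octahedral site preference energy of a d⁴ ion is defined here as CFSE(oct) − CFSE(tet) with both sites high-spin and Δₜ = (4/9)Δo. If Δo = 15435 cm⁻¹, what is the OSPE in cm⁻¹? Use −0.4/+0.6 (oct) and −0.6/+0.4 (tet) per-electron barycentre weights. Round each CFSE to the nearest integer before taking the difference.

-6517

Octahedral (high-spin): t₂g³ eg¹, CFSE = 3(−0.4) + 1(+0.6) = -0.6Δo = -0.6 × 15435 = -9261 cm⁻¹.
Tetrahedral e² t₂² gives -0.4Δₜ = -0.4 × (4/9) × 15435 = -2744 cm⁻¹.
OSPE = CFSE(oct) − CFSE(tet) = -9261 − (-2744) = -6517 cm⁻¹.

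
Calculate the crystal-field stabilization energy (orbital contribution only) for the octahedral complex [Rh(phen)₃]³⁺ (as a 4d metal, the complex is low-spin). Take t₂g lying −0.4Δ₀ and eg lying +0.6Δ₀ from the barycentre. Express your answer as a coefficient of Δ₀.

-2.4 Δ₀

phen is neutral, so the +3 overall charge sits on Rh: oxidation state +3.
Rh sits in group 9; removing 3 electrons leaves Rh³⁺ with 9 − 3 = 6 d electrons.
Configuration: t₂g⁶ eg⁰.
CFSE = 6(-0.4Δ₀) + 0(0.6Δ₀) = -2.4Δ₀ + 0.0Δ₀ = -2.4Δ₀.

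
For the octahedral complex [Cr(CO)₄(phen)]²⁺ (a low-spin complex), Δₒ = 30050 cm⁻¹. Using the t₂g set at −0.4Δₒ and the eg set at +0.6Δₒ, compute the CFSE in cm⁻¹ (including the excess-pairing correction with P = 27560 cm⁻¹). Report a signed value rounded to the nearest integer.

Ligand charges: 4×(+0) from CO and 1×(+0) from phen sum to +0; with overall charge +2, Cr is +2.
Cr²⁺: group 6, so d-count = 6 − 2 = 4.
Configuration: t₂g⁴ eg⁰.
Orbital CFSE = 4(-0.4) + 0(0.6) = -1.6Δₒ = -1.6 × 30050 = -48080 cm⁻¹.
Pairing penalty: 1 pair vs 0 in the high-spin reference → 1 extra × P = 27560 cm⁻¹.
Overall CFSE = -48080 + 27560 = -20520 cm⁻¹.

-20520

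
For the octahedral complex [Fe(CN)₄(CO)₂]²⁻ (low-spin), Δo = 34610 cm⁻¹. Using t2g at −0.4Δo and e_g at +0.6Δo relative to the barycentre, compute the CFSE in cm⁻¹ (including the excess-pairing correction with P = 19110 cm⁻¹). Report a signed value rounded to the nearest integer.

-44844

Ligand charges: 4×(-1) from CN⁻ and 2×(+0) from CO sum to -4; with overall charge -2, Fe is +2.
Fe is in group 8, so Fe²⁺ is d⁶ (8 − 2 = 6).
Configuration: t2g^6 e_g^0.
Orbital CFSE = 6(-0.4) + 0(0.6) = -2.4Δo = -2.4 × 34610 = -83064 cm⁻¹.
Relative to high-spin t2g^4 e_g^2 (1 paired), the low-spin configuration has 2 additional pairs, contributing +2 × 19110 = +38220 cm⁻¹.
Net CFSE = -83064 + 38220 = -44844 cm⁻¹.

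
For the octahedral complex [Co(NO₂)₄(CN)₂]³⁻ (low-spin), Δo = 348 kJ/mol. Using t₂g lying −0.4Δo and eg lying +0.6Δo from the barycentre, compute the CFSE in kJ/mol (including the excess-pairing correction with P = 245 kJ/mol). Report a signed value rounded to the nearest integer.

Ligand charges: 4×(-1) from NO₂⁻ and 2×(-1) from CN⁻ sum to -6; with overall charge -3, Co is +3.
Co³⁺: group 9, so d-count = 9 − 3 = 6.
Electron filling gives t₂g⁶ eg⁰.
CFSE(orbital) = 6×(-0.4Δo) + 0×(0.6Δo) = -2.4Δo; with Δo = 348 kJ/mol that is -835 kJ/mol.
High-spin d⁶ would be t₂g⁴ eg² with 1 pair; low-spin has 3, so 2 excess pairs cost +2P = +490 kJ/mol.
Net CFSE = -835 + 490 = -345 kJ/mol.

-345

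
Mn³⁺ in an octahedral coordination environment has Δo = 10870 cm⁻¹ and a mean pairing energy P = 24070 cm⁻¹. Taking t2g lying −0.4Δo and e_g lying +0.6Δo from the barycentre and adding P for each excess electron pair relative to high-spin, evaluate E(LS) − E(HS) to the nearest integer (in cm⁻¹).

13200

Mn³⁺: group 7, so d-count = 7 − 3 = 4.
In the high-spin limit (t2g^3 e_g^1) the orbital term is -0.6Δo = -6522 cm⁻¹, with no excess pairing.
Low-spin t2g^4 e_g^0 gives -1.6Δo = -17392 cm⁻¹, but forming 1 extra pair costs 1P = 24070 cm⁻¹, so E(LS) = -17392 + 24070 = 6678 cm⁻¹.
The difference is 6678 − (-6522) = 13200 cm⁻¹, so high-spin lies lower.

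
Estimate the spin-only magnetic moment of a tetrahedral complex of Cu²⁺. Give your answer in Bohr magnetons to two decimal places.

1.73 Bohr magnetons

Cu sits in group 11; removing 2 electrons leaves Cu²⁺ with 11 − 2 = 9 d electrons.
With tetrahedral geometry the complex is necessarily high-spin.
Configuration: e^4 t2^5 → 1 unpaired electron.
μ(spin-only) = √[1(1+2)] = √3 ≈ 1.73 Bohr magnetons.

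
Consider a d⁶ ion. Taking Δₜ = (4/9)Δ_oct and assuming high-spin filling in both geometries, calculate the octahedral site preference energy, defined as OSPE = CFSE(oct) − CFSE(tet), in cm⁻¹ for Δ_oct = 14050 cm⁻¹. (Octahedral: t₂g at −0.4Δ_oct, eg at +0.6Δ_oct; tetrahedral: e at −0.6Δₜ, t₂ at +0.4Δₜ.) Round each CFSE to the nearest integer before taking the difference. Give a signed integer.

-1873

Octahedral high-spin t2g^4 e_g^2: CFSE = -0.4 × 14050 = -5620 cm⁻¹.
In a tetrahedral site the filling is e^3 t2^3: CFSE(tet) = -0.6Δₜ = -0.6 × (4/9)(14050) = -3747 cm⁻¹.
OSPE = -5620 − (-3747) = -1873 cm⁻¹.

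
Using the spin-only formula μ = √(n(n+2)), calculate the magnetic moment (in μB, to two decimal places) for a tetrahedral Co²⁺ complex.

3.87 μB

Co sits in group 9; removing 2 electrons leaves Co²⁺ with 9 − 2 = 7 d electrons.
Tetrahedral fields are weak (Δₜ ≈ 4/9 Δₒ), so electrons fill high-spin.
Configuration: e⁴ t₂³ → 3 unpaired electrons.
μ(spin-only) = √[3(3+2)] = √15 ≈ 3.87 μB.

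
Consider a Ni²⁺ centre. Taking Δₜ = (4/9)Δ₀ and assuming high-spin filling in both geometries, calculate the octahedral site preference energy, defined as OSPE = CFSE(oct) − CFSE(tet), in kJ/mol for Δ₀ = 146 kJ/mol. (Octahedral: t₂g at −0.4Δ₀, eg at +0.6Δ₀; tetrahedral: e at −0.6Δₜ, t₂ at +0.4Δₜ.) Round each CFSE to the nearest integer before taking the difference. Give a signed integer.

-123

Ni sits in group 10; removing 2 electrons leaves Ni²⁺ with 10 − 2 = 8 d electrons.
Octahedral (high-spin): t2g^6 e_g^2, CFSE = 6(−0.4) + 2(+0.6) = -1.2Δ₀ = -1.2 × 146 = -175 kJ/mol.
Tetrahedral e^4 t2^4 gives -0.8Δₜ = -0.8 × (4/9) × 146 = -52 kJ/mol.
OSPE = CFSE(oct) − CFSE(tet) = -175 − (-52) = -123 kJ/mol.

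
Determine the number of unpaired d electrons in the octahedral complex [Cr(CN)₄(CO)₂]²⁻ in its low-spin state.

2

Ligand charges: 4×(-1) from CN⁻ and 2×(+0) from CO sum to -4; with overall charge -2, Cr is +2.
Cr sits in group 6; removing 2 electrons leaves Cr²⁺ with 6 − 2 = 4 d electrons.
Configuration: t₂g⁴ eg⁰, giving 2 unpaired electrons.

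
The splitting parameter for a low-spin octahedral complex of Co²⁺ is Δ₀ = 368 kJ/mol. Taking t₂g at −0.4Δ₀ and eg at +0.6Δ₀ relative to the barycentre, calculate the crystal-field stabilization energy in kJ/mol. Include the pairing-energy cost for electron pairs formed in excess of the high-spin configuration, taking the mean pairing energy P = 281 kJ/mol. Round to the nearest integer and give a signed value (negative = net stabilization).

-381

Co is in group 9, so Co²⁺ is d⁷ (9 − 2 = 7).
Configuration: t₂g⁶ eg¹.
CFSE(orbital) = 6×(-0.4Δ₀) + 1×(0.6Δ₀) = -1.8Δ₀; with Δ₀ = 368 kJ/mol that is -662 kJ/mol.
High-spin d⁷ would be t₂g⁵ eg² with 2 pairs; low-spin has 3, so 1 excess pair costs +1P = +281 kJ/mol.
Net CFSE = -662 + 281 = -381 kJ/mol.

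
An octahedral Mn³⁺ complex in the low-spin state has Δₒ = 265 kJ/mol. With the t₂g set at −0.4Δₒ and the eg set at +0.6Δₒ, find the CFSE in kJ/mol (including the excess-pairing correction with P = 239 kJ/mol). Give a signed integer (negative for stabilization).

Group 7 minus oxidation state +3 gives a d⁴ configuration for Mn³⁺.
The d⁴ electrons fill as t₂g⁴ eg⁰.
Orbital CFSE = 4(-0.4) + 0(0.6) = -1.6Δₒ = -1.6 × 265 = -424 kJ/mol.
Pairing penalty: 1 pair vs 0 in the high-spin reference → 1 extra × P = 239 kJ/mol.
Combining: -424 + 239 = -185 kJ/mol.

-185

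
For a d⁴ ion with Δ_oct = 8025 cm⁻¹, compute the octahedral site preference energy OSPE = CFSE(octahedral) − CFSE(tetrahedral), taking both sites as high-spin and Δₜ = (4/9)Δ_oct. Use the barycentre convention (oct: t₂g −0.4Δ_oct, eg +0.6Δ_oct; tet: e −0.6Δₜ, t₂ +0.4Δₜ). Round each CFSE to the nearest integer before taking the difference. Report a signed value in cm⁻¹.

In an octahedral site d⁴ (HS) is t₂g³ eg¹, giving CFSE(oct) = -0.6Δ_oct = -4815 cm⁻¹.
Tetrahedral e² t₂² gives -0.4Δₜ = -0.4 × (4/9) × 8025 = -1427 cm⁻¹.
Subtracting, OSPE = -4815 − (-1427) = -3388 cm⁻¹.

-3388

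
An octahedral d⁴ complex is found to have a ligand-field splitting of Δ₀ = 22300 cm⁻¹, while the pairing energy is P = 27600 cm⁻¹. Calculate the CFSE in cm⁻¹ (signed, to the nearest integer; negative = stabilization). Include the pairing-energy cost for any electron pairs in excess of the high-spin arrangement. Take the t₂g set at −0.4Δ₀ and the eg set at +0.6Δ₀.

-13380

With Δ₀ < P the complex is high-spin.
That gives t₂g³ eg¹.
Orbital CFSE = -0.6Δ₀ = -0.6 × 22300 = -13380 cm⁻¹.
High-spin has no excess pairs, so no pairing correction applies.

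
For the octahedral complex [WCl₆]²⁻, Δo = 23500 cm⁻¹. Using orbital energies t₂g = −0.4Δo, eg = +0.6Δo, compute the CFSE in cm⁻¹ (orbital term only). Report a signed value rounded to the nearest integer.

Each Cl⁻ contributes -1; 6 × (-1) = -6. With overall charge -2, W is in the +4 oxidation state.
Group 6 minus oxidation state +4 gives a d² configuration for W⁴⁺.
For octahedral d² the high- and low-spin configurations coincide.
Configuration: t₂g² eg⁰.
CFSE(orbital) = 2×(-0.4Δo) + 0×(0.6Δo) = -0.8Δo; with Δo = 23500 cm⁻¹ that is -18800 cm⁻¹.

-18800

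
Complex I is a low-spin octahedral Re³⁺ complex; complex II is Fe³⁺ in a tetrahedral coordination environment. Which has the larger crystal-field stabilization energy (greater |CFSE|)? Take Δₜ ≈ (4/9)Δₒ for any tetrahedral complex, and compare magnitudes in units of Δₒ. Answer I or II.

I: Re sits in group 7; removing 3 electrons leaves Re³⁺ with 7 − 3 = 4 d electrons; t₂g⁴ eg⁰, CFSE = -1.6Δₒ.
II: Fe is in group 8, so Fe³⁺ is d⁵ (8 − 3 = 5); With tetrahedral geometry the complex is necessarily high-spin; e² t₂³, CFSE = 0.0Δₜ ≈ 0.00Δₒ.
So I has the larger |CFSE|.

I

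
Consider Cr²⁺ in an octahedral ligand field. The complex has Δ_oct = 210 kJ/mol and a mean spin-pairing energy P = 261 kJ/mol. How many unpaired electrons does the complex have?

Cr sits in group 6; removing 2 electrons leaves Cr²⁺ with 6 − 2 = 4 d electrons.
Here Δ_oct < P (210 < 261), so the high-spin state is favoured.
That gives t₂g³ eg¹.
Unpaired electrons: 4.

4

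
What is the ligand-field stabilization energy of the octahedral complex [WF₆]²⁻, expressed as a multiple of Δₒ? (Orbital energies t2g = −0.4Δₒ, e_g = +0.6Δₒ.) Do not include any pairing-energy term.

-0.8 Δₒ

Each F⁻ contributes -1; 6 × (-1) = -6. With overall charge -2, W is in the +4 oxidation state.
W sits in group 6; removing 4 electrons leaves W⁴⁺ with 6 − 4 = 2 d electrons.
For octahedral d² the high- and low-spin configurations coincide.
Configuration: t2g^2 e_g^0.
CFSE = 2(-0.4Δₒ) + 0(0.6Δₒ) = -0.8Δₒ + 0.0Δₒ = -0.8Δₒ.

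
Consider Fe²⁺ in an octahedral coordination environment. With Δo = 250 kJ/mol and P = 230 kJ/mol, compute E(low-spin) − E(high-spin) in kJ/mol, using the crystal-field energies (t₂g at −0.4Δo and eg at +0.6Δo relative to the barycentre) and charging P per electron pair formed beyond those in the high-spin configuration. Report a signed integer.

Fe sits in group 8; removing 2 electrons leaves Fe²⁺ with 8 − 2 = 6 d electrons.
In the high-spin limit (t₂g⁴ eg²) the orbital term is -0.4Δo = -100 kJ/mol, with no excess pairing.
For low-spin the configuration is t₂g⁶ eg⁰: orbital energy -2.4 × 250 = -600 kJ/mol, and 2 additional pairs relative to high-spin add 460 kJ/mol, giving -140 kJ/mol.
The difference is -140 − (-100) = -40 kJ/mol, so low-spin lies lower.

-40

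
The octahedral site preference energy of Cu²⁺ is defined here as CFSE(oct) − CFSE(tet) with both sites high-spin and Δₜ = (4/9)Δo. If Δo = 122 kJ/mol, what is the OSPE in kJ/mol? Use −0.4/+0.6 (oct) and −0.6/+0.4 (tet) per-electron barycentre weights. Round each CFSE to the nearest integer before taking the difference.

Cu is in group 11, so Cu²⁺ is d⁹ (11 − 2 = 9).
Octahedral (high-spin): t₂g⁶ eg³, CFSE = 6(−0.4) + 3(+0.6) = -0.6Δo = -0.6 × 122 = -73 kJ/mol.
Tetrahedral: e⁴ t₂⁵, CFSE = 4(−0.6) + 5(+0.4) = -0.4Δₜ = -0.4 × (4/9) × 122 = -22 kJ/mol.
OSPE = CFSE(oct) − CFSE(tet) = -73 − (-22) = -51 kJ/mol.

-51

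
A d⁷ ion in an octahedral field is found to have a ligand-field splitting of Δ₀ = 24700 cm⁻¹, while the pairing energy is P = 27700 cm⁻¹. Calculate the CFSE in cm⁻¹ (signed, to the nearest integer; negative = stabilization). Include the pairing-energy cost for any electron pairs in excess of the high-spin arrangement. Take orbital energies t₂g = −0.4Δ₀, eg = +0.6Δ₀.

With Δ₀ < P the complex is high-spin.
That gives t₂g⁵ eg².
Orbital CFSE = -0.8Δ₀ = -0.8 × 24700 = -19760 cm⁻¹.
High-spin has no excess pairs, so no pairing correction applies.

-19760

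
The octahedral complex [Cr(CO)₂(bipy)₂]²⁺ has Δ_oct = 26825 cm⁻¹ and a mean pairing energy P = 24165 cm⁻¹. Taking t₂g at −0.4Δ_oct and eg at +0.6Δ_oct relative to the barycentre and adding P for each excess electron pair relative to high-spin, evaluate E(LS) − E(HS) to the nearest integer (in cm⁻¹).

Ligand charges: 2×(+0) from CO and 2×(+0) from bipy sum to +0; with overall charge +2, Cr is +2.
Cr is in group 6, so Cr²⁺ is d⁴ (6 − 2 = 4).
High-spin d⁴ fills as t₂g³ eg¹ with CFSE 3(−0.4) + 1(+0.6) = -0.6Δ_oct = -16095 cm⁻¹.
Low-spin: t₂g⁴ eg⁰, orbital CFSE = -1.6Δ_oct = -42920 cm⁻¹; plus 1 excess pair × P = +24165 cm⁻¹; total -18755 cm⁻¹.
E(LS) − E(HS) = -18755 − (-16095) = -2660 cm⁻¹.

-2660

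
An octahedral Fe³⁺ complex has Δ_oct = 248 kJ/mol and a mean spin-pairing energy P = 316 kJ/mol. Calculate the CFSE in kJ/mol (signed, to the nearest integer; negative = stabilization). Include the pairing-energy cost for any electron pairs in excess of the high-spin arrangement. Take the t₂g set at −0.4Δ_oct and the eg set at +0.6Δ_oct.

Group 8 minus oxidation state +3 gives a d⁵ configuration for Fe³⁺.
Since Δ_oct = 248 kJ/mol < P = 316 kJ/mol, the complex adopts the high-spin configuration.
That gives t₂g³ eg².
Orbital CFSE = 0.0Δ_oct = 0.0 × 248 = 0 kJ/mol.
High-spin has no excess pairs, so no pairing correction applies.

0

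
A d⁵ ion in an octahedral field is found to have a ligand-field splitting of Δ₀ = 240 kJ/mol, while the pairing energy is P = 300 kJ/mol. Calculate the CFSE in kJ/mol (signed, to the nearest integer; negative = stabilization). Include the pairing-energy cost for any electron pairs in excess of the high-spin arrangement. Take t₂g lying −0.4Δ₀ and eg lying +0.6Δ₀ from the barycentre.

0

Since Δ₀ = 240 kJ/mol < P = 300 kJ/mol, the complex adopts the high-spin configuration.
That gives t₂g³ eg².
Orbital CFSE = 0.0Δ₀ = 0.0 × 240 = 0 kJ/mol.
High-spin has no excess pairs, so no pairing correction applies.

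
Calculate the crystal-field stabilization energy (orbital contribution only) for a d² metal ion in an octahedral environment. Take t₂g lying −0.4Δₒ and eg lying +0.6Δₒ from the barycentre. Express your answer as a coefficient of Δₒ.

-0.8 Δₒ

Configuration: t₂g² eg⁰.
CFSE = 2(-0.4Δₒ) + 0(0.6Δₒ) = -0.8Δₒ + 0.0Δₒ = -0.8Δₒ.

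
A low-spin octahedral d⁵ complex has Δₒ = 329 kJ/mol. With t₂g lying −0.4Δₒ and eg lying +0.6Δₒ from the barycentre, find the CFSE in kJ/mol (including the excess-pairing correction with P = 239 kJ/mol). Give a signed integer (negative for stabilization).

Electron filling gives t₂g⁵ eg⁰.
CFSE(orbital) = 5×(-0.4Δₒ) + 0×(0.6Δₒ) = -2.0Δₒ; with Δₒ = 329 kJ/mol that is -658 kJ/mol.
High-spin d⁵ would be t₂g³ eg² with 0 pairs; low-spin has 2, so 2 excess pairs cost +2P = +478 kJ/mol.
Net CFSE = -658 + 478 = -180 kJ/mol.

-180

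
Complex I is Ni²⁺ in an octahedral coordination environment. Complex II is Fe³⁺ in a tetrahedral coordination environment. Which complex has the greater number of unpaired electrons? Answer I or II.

II

I: Ni sits in group 10; removing 2 electrons leaves Ni²⁺ with 10 − 2 = 8 d electrons; For octahedral d⁸ the high- and low-spin configurations coincide; t₂g⁶ eg² → 2 unpaired.
II: Fe sits in group 8; removing 3 electrons leaves Fe³⁺ with 8 − 3 = 5 d electrons; Tetrahedral splitting is small, so the complex is high-spin; e² t₂³ → 5 unpaired.
So II has more unpaired electrons.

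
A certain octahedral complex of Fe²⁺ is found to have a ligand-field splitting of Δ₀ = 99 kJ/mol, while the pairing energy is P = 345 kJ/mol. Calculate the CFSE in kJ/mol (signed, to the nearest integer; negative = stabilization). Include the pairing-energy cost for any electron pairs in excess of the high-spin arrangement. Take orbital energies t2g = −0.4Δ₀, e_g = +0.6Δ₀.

Group 8 minus oxidation state +2 gives a d⁶ configuration for Fe²⁺.
With Δ₀ < P the complex is high-spin.
Filling d⁶ accordingly: t2g^4 e_g^2.
Orbital CFSE = -0.4Δ₀ = -0.4 × 99 = -40 kJ/mol.
High-spin has no excess pairs, so no pairing correction applies.

-40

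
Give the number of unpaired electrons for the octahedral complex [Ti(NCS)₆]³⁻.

1

Each NCS⁻ contributes -1; 6 × (-1) = -6. With overall charge -3, Ti is in the +3 oxidation state.
Group 4 minus oxidation state +3 gives a d¹ configuration for Ti³⁺.
Configuration: t2g^1 e_g^0, giving 1 unpaired electron.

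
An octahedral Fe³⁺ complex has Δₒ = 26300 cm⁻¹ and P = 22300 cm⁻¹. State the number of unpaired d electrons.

1

Fe³⁺: group 8, so d-count = 8 − 3 = 5.
Here Δₒ > P (26300 > 22300), so the low-spin state is favoured.
That gives t₂g⁵ eg⁰.
Unpaired electrons: 1.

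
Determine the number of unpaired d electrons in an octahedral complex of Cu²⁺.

1

Cu²⁺: group 11, so d-count = 11 − 2 = 9.
Configuration: t2g^6 e_g^3, giving 1 unpaired electron.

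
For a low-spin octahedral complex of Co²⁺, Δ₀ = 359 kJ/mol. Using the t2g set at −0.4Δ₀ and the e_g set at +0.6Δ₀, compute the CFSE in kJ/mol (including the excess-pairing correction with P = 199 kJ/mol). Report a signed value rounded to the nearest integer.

Co is in group 9, so Co²⁺ is d⁷ (9 − 2 = 7).
The d⁷ electrons fill as t2g^6 e_g^1.
Orbital CFSE = 6(-0.4) + 1(0.6) = -1.8Δ₀ = -1.8 × 359 = -646 kJ/mol.
Relative to high-spin t2g^5 e_g^2 (2 paired), the low-spin configuration has 1 additional pair, contributing +1 × 199 = +199 kJ/mol.
Net CFSE = -646 + 199 = -447 kJ/mol.

-447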